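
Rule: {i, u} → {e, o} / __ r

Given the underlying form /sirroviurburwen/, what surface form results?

Scanning /sirroviurburwen/: /i/ is a high vowel immediately before /r/, so it lowers to [e]; /i/ at position 7 is not in the conditioning environment; /u/ is a high vowel immediately before /r/, so it lowers to [o]; /u/ is a high vowel immediately before /r/, so it lowers to [o].
Result: [serroviorborwen].

serroviorborwen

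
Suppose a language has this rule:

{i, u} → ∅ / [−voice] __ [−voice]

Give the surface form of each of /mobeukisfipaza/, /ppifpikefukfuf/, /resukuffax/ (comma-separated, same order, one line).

mobeuksfpaza, ppfpkefkff, reskffax

/mobeukisfipaza/: /i/ is a high vowel flanked by voiceless consonants /k/ and /s/, so it deletes. /i/ is a high vowel flanked by voiceless consonants /f/ and /p/, so it deletes. → [mobeuksfpaza].
/ppifpikefukfuf/: /i/ is a high vowel flanked by voiceless consonants /p/ and /f/, so it deletes. /i/ is a high vowel flanked by voiceless consonants /p/ and /k/, so it deletes. /u/ is a high vowel flanked by voiceless consonants /f/ and /k/, so it deletes. /u/ is a high vowel flanked by voiceless consonants /f/ and /f/, so it deletes. → [ppfpkefkff].
/resukuffax/: /u/ is a high vowel flanked by voiceless consonants /s/ and /k/, so it deletes. /u/ is a high vowel flanked by voiceless consonants /k/ and /f/, so it deletes. → [reskffax].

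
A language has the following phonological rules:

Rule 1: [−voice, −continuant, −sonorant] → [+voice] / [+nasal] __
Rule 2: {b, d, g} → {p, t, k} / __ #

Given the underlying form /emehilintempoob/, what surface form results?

Rule 1 (post-nasal voicing): /t/ is a voiceless stop immediately after the nasal /n/, so it voices to [d]. /p/ is a voiceless stop immediately after the nasal /m/, so it voices to [b]. /emehilintempoob/ → emehilindemboob.
Rule 2 (final devoicing): /b/ is a voiced stop in word-final position, so it devoices to [p]. /emehilindemboob/ → emehilindemboop.

emehilindemboop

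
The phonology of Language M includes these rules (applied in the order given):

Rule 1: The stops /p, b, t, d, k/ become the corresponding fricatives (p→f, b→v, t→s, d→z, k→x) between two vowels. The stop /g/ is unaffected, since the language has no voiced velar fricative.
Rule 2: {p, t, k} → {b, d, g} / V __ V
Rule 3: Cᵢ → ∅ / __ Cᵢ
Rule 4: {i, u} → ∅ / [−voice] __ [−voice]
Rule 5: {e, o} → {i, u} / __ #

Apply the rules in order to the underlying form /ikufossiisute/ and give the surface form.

ixfosiissi

Rule 1 (intervocalic spirantization): /k/ is a stop between vowels /i/ and /u/, so it spirantizes to the fricative [x]. /t/ is a stop between vowels /u/ and /e/, so it spirantizes to the fricative [s]. /ikufossiisute/ → ixufossiisuse.
Rule 2 (intervocalic voicing): no segment meets the environment; /ixufossiisuse/ is unchanged.
Rule 3 (degemination): /ss/ is a geminate; the first /s/ deletes. /ixufossiisuse/ → ixufosiisuse.
Rule 4 (high vowel syncope): /u/ is a high vowel flanked by voiceless consonants /x/ and /f/, so it deletes. /u/ is a high vowel flanked by voiceless consonants /s/ and /s/, so it deletes. /ixufosiisuse/ → ixfosiisse.
Rule 5 (final vowel raising): /e/ is a mid vowel in word-final position, so it raises to [i]. /ixfosiisse/ → ixfosiissi.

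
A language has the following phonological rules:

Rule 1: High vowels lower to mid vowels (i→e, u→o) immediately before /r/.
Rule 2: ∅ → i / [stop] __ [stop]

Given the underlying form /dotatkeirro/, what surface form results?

Rule 1 (pre-rhotic lowering): /i/ is a high vowel immediately before /r/, so it lowers to [e]. /dotatkeirro/ → dotatkeerro.
Rule 2 (stop-cluster i-epenthesis): /t/ and /k/ form a stop–stop cluster, so [i] is inserted between them. /dotatkeerro/ → dotatikeerro.

dotatikeerro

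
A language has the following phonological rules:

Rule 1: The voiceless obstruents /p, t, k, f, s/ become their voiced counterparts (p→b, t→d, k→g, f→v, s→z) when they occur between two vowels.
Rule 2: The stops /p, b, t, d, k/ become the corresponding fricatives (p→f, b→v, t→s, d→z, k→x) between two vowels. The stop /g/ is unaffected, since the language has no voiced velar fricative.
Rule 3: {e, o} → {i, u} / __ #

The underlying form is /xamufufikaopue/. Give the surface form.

xamuvuvigaovui

Rule 1 (intervocalic voicing): /f/ is a voiceless obstruent between vowels /u/ and /u/, so it voices to [v]. /f/ is a voiceless obstruent between vowels /u/ and /i/, so it voices to [v]. /k/ is a voiceless obstruent between vowels /i/ and /a/, so it voices to [g]. /p/ is a voiceless obstruent between vowels /o/ and /u/, so it voices to [b]. /xamufufikaopue/ → xamuvuvigaobue.
Rule 2 (intervocalic spirantization): /b/ is a stop between vowels /o/ and /u/, so it spirantizes to the fricative [v]. /xamuvuvigaobue/ → xamuvuvigaovue.
Rule 3 (final vowel raising): /e/ is a mid vowel in word-final position, so it raises to [i]. /xamuvuvigaovue/ → xamuvuvigaovui.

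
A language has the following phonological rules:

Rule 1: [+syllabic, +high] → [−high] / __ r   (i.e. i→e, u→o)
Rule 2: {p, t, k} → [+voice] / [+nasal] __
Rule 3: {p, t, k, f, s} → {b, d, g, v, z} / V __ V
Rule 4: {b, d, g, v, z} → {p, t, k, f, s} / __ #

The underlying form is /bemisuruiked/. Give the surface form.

Rule 1 (pre-rhotic lowering): /u/ is a high vowel immediately before /r/, so it lowers to [o]. /bemisuruiked/ → bemisoruiked.
Rule 2 (post-nasal voicing): no segment meets the environment; /bemisoruiked/ is unchanged.
Rule 3 (intervocalic voicing): /s/ is a voiceless obstruent between vowels /i/ and /o/, so it voices to [z]. /k/ is a voiceless obstruent between vowels /i/ and /e/, so it voices to [g]. /bemisoruiked/ → bemizoruiged.
Rule 4 (final devoicing): /d/ is a voiced obstruent in word-final position, so it devoices to [t]. /bemizoruiged/ → bemizoruiget.

bemizoruiget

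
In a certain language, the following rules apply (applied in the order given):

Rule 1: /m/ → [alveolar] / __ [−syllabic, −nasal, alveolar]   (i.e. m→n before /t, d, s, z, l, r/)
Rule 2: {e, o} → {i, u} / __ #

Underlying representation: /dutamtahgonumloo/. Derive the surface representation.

Rule 1 (nasal place assimilation): /m/ precedes the alveolar consonant /t/, so it assimilates in place to [n]. /m/ precedes the alveolar consonant /l/, so it assimilates in place to [n]. /dutamtahgonumloo/ → dutantahgonunloo.
Rule 2 (final vowel raising): /o/ is a mid vowel in word-final position, so it raises to [u]. /dutantahgonunloo/ → dutantahgonunlou.

dutantahgonunlou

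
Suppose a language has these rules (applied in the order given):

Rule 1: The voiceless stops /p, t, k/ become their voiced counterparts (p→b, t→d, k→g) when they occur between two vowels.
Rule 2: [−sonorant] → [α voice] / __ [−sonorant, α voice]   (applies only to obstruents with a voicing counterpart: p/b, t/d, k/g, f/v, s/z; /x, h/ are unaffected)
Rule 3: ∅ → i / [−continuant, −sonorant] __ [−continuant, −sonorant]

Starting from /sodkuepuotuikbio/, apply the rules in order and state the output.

Rule 1 (intervocalic voicing): /p/ is a voiceless stop between vowels /e/ and /u/, so it voices to [b]. /t/ is a voiceless stop between vowels /o/ and /u/, so it voices to [d]. /sodkuepuotuikbio/ → sodkuebuoduikbio.
Rule 2 (regressive voicing assimilation): /d/ precedes the voiceless obstruent /k/, so it devoices to [t] by assimilation. /k/ precedes the voiced obstruent /b/, so it voices to [g] by assimilation. /sodkuebuoduikbio/ → sotkuebuoduigbio.
Rule 3 (stop-cluster i-epenthesis): /t/ and /k/ form a stop–stop cluster, so [i] is inserted between them. /g/ and /b/ form a stop–stop cluster, so [i] is inserted between them. /sotkuebuoduigbio/ → sotikuebuoduigibio.

sotikuebuoduigibio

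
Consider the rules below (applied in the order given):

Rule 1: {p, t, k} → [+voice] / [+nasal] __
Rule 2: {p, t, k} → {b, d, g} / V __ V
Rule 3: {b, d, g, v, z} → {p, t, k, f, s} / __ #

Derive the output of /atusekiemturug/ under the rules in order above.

Rule 1 (post-nasal voicing): /t/ is a voiceless stop immediately after the nasal /m/, so it voices to [d]. /atusekiemturug/ → atusekiemdurug.
Rule 2 (intervocalic voicing): /t/ is a voiceless stop between vowels /a/ and /u/, so it voices to [d]. /k/ is a voiceless stop between vowels /e/ and /i/, so it voices to [g]. /atusekiemdurug/ → adusegiemdurug.
Rule 3 (final devoicing): /g/ is a voiced obstruent in word-final position, so it devoices to [k]. /adusegiemdurug/ → adusegiemduruk.

adusegiemduruk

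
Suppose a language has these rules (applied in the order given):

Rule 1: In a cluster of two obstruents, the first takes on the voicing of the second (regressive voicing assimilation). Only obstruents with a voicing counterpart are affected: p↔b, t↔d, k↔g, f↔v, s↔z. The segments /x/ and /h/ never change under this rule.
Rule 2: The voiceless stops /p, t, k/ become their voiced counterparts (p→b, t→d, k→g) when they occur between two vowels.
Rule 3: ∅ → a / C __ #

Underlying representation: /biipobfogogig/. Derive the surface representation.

biibopfogogiga

Rule 1 (regressive voicing assimilation): /b/ precedes the voiceless obstruent /f/, so it devoices to [p] by assimilation. /biipobfogogig/ → biipopfogogig.
Rule 2 (intervocalic voicing): /p/ is a voiceless stop between vowels /i/ and /o/, so it voices to [b]. /biipopfogogig/ → biibopfogogig.
Rule 3 (final a-epenthesis): the form ends in the consonant /g/, so [a] is inserted word-finally. /biibopfogogig/ → biibopfogogiga.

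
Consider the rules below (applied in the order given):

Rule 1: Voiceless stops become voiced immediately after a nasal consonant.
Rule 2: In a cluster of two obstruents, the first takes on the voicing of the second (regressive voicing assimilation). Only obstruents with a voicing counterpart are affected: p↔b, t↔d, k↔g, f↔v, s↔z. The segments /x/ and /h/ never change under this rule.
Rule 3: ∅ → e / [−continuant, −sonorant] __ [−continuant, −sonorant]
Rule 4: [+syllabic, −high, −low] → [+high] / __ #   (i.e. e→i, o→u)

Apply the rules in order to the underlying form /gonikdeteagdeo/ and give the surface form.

gonigedeteagedeu

Rule 1 (post-nasal voicing): no segment meets the environment; /gonikdeteagdeo/ is unchanged.
Rule 2 (regressive voicing assimilation): /k/ precedes the voiced obstruent /d/, so it voices to [g] by assimilation. /gonikdeteagdeo/ → gonigdeteagdeo.
Rule 3 (stop-cluster e-epenthesis): /g/ and /d/ form a stop–stop cluster, so [e] is inserted between them. /g/ and /d/ form a stop–stop cluster, so [e] is inserted between them. /gonigdeteagdeo/ → gonigedeteagedeo.
Rule 4 (final vowel raising): /o/ is a mid vowel in word-final position, so it raises to [u]. /gonigedeteagedeo/ → gonigedeteagedeu.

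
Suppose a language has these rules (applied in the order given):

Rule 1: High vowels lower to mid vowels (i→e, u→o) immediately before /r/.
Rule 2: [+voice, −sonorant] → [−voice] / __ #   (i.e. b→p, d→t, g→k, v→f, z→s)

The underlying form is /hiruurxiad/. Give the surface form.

heruorxiat

Rule 1 (pre-rhotic lowering): /i/ is a high vowel immediately before /r/, so it lowers to [e]. /u/ is a high vowel immediately before /r/, so it lowers to [o]. /hiruurxiad/ → heruorxiad.
Rule 2 (final devoicing): /d/ is a voiced obstruent in word-final position, so it devoices to [t]. /heruorxiad/ → heruorxiat.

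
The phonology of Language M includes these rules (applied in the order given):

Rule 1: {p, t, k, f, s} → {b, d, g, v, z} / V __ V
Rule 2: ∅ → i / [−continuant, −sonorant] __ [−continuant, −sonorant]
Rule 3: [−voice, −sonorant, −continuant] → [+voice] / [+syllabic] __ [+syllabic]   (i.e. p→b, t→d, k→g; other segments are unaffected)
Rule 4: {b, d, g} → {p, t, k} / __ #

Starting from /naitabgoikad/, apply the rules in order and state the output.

naidabigoigat

Rule 1 (intervocalic voicing): /t/ is a voiceless obstruent between vowels /i/ and /a/, so it voices to [d]. /k/ is a voiceless obstruent between vowels /i/ and /a/, so it voices to [g]. /naitabgoikad/ → naidabgoigad.
Rule 2 (stop-cluster i-epenthesis): /b/ and /g/ form a stop–stop cluster, so [i] is inserted between them. /naidabgoigad/ → naidabigoigad.
Rule 3 (intervocalic voicing): no segment meets the environment; /naidabigoigad/ is unchanged.
Rule 4 (final devoicing): /d/ is a voiced stop in word-final position, so it devoices to [t]. /naidabigoigad/ → naidabigoigat.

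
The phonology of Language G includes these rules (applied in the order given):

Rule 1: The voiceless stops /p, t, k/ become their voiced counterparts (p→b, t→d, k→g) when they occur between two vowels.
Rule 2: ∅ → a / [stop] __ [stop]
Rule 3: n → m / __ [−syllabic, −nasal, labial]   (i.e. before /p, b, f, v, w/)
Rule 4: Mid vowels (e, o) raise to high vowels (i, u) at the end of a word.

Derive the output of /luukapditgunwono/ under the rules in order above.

Rule 1 (intervocalic voicing): /k/ is a voiceless stop between vowels /u/ and /a/, so it voices to [g]. /luukapditgunwono/ → luugapditgunwono.
Rule 2 (stop-cluster a-epenthesis): /p/ and /d/ form a stop–stop cluster, so [a] is inserted between them. /t/ and /g/ form a stop–stop cluster, so [a] is inserted between them. /luugapditgunwono/ → luugapaditagunwono.
Rule 3 (nasal place assimilation): /n/ precedes the labial consonant /w/, so it assimilates in place to [m]. /luugapaditagunwono/ → luugapaditagumwono.
Rule 4 (final vowel raising): /o/ is a mid vowel in word-final position, so it raises to [u]. /luugapaditagumwono/ → luugapaditagumwonu.

luugapaditagumwonu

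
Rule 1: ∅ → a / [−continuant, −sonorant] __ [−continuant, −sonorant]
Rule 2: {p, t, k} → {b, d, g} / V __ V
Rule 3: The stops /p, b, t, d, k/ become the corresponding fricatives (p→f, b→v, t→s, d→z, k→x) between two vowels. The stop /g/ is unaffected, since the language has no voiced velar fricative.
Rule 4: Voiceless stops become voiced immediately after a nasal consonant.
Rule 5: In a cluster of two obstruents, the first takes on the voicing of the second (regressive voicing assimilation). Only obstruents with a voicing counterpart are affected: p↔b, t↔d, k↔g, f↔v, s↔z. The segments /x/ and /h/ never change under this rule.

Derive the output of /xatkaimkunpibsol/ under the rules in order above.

xazagaimgunbipsol

Rule 1 (stop-cluster a-epenthesis): /t/ and /k/ form a stop–stop cluster, so [a] is inserted between them. /xatkaimkunpibsol/ → xatakaimkunpibsol.
Rule 2 (intervocalic voicing): /t/ is a voiceless stop between vowels /a/ and /a/, so it voices to [d]. /k/ is a voiceless stop between vowels /a/ and /a/, so it voices to [g]. /xatakaimkunpibsol/ → xadagaimkunpibsol.
Rule 3 (intervocalic spirantization): /d/ is a stop between vowels /a/ and /a/, so it spirantizes to the fricative [z]. /xadagaimkunpibsol/ → xazagaimkunpibsol.
Rule 4 (post-nasal voicing): /k/ is a voiceless stop immediately after the nasal /m/, so it voices to [g]. /p/ is a voiceless stop immediately after the nasal /n/, so it voices to [b]. /xazagaimkunpibsol/ → xazagaimgunbibsol.
Rule 5 (regressive voicing assimilation): /b/ precedes the voiceless obstruent /s/, so it devoices to [p] by assimilation. /xazagaimgunbibsol/ → xazagaimgunbipsol.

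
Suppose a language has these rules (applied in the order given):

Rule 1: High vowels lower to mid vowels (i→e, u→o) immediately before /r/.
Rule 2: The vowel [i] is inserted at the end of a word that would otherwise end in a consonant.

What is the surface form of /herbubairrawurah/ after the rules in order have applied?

herbubaerraworahi

Rule 1 (pre-rhotic lowering): /i/ is a high vowel immediately before /r/, so it lowers to [e]. /u/ is a high vowel immediately before /r/, so it lowers to [o]. /herbubairrawurah/ → herbubaerraworah.
Rule 2 (final i-epenthesis): the form ends in the consonant /h/, so [i] is inserted word-finally. /herbubaerraworah/ → herbubaerraworahi.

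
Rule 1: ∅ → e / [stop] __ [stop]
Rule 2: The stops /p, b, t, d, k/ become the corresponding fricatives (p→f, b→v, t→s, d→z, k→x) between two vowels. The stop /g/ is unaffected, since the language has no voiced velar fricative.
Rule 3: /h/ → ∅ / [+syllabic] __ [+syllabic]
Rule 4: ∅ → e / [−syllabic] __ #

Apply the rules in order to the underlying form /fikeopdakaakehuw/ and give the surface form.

fixeofezaxaaxeuwe

Rule 1 (stop-cluster e-epenthesis): /p/ and /d/ form a stop–stop cluster, so [e] is inserted between them. /fikeopdakaakehuw/ → fikeopedakaakehuw.
Rule 2 (intervocalic spirantization): /k/ is a stop between vowels /i/ and /e/, so it spirantizes to the fricative [x]. /p/ is a stop between vowels /o/ and /e/, so it spirantizes to the fricative [f]. /d/ is a stop between vowels /e/ and /a/, so it spirantizes to the fricative [z]. /k/ is a stop between vowels /a/ and /a/, so it spirantizes to the fricative [x]. /k/ is a stop between vowels /a/ and /e/, so it spirantizes to the fricative [x]. /fikeopedakaakehuw/ → fixeofezaxaaxehuw.
Rule 3 (intervocalic h-deletion): /h/ occurs between vowels /e/ and /u/, so it deletes. /fixeofezaxaaxehuw/ → fixeofezaxaaxeuw.
Rule 4 (final e-epenthesis): the form ends in the consonant /w/, so [e] is inserted word-finally. /fixeofezaxaaxeuw/ → fixeofezaxaaxeuwe.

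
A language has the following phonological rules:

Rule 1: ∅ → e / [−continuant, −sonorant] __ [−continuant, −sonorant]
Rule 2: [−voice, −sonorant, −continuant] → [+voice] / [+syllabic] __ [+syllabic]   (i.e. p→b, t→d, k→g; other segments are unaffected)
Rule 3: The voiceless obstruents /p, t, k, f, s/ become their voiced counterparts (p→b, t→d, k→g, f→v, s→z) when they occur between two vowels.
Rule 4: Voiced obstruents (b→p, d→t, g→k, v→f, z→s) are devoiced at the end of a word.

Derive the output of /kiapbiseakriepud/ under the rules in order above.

Rule 1 (stop-cluster e-epenthesis): /p/ and /b/ form a stop–stop cluster, so [e] is inserted between them. /kiapbiseakriepud/ → kiapebiseakriepud.
Rule 2 (intervocalic voicing): /p/ is a voiceless stop between vowels /a/ and /e/, so it voices to [b]. /p/ is a voiceless stop between vowels /e/ and /u/, so it voices to [b]. /kiapebiseakriepud/ → kiabebiseakriebud.
Rule 3 (intervocalic voicing): /s/ is a voiceless obstruent between vowels /i/ and /e/, so it voices to [z]. /kiabebiseakriebud/ → kiabebizeakriebud.
Rule 4 (final devoicing): /d/ is a voiced obstruent in word-final position, so it devoices to [t]. /kiabebizeakriebud/ → kiabebizeakriebut.

kiabebizeakriebut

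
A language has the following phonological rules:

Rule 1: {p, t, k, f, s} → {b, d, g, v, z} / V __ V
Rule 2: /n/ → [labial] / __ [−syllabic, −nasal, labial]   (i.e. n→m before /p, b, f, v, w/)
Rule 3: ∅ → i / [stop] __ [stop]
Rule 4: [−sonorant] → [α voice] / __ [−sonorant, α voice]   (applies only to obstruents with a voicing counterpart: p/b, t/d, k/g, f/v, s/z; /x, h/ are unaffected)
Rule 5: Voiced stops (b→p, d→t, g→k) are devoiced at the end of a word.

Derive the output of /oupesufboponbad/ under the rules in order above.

oubezuvbobombat

Rule 1 (intervocalic voicing): /p/ is a voiceless obstruent between vowels /u/ and /e/, so it voices to [b]. /s/ is a voiceless obstruent between vowels /e/ and /u/, so it voices to [z]. /p/ is a voiceless obstruent between vowels /o/ and /o/, so it voices to [b]. /oupesufboponbad/ → oubezufbobonbad.
Rule 2 (nasal place assimilation): /n/ precedes the labial consonant /b/, so it assimilates in place to [m]. /oubezufbobonbad/ → oubezufbobombad.
Rule 3 (stop-cluster i-epenthesis): no segment meets the environment; /oubezufbobombad/ is unchanged.
Rule 4 (regressive voicing assimilation): /f/ precedes the voiced obstruent /b/, so it voices to [v] by assimilation. /oubezufbobombad/ → oubezuvbobombad.
Rule 5 (final devoicing): /d/ is a voiced stop in word-final position, so it devoices to [t]. /oubezuvbobombad/ → oubezuvbobombat.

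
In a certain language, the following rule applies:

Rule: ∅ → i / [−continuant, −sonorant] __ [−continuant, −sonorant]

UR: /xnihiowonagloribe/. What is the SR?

No segment of /xnihiowonagloribe/ meets the structural description of the rule, so the form surfaces unchanged.

xnihiowonagloribe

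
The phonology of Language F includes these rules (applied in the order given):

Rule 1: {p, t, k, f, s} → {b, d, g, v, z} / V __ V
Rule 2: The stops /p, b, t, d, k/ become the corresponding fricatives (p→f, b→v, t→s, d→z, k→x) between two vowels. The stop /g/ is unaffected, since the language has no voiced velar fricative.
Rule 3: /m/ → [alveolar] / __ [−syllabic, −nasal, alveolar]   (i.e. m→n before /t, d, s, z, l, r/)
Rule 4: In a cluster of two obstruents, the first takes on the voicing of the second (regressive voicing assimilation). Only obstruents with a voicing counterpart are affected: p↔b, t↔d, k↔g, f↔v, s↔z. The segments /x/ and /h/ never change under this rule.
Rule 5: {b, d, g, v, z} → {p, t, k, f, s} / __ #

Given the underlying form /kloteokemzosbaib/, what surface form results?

Rule 1 (intervocalic voicing): /t/ is a voiceless obstruent between vowels /o/ and /e/, so it voices to [d]. /k/ is a voiceless obstruent between vowels /o/ and /e/, so it voices to [g]. /kloteokemzosbaib/ → klodeogemzosbaib.
Rule 2 (intervocalic spirantization): /d/ is a stop between vowels /o/ and /e/, so it spirantizes to the fricative [z]. /klodeogemzosbaib/ → klozeogemzosbaib.
Rule 3 (nasal place assimilation): /m/ precedes the alveolar consonant /z/, so it assimilates in place to [n]. /klozeogemzosbaib/ → klozeogenzosbaib.
Rule 4 (regressive voicing assimilation): /s/ precedes the voiced obstruent /b/, so it voices to [z] by assimilation. /klozeogenzosbaib/ → klozeogenzozbaib.
Rule 5 (final devoicing): /b/ is a voiced obstruent in word-final position, so it devoices to [p]. /klozeogenzozbaib/ → klozeogenzozbaip.

klozeogenzozbaip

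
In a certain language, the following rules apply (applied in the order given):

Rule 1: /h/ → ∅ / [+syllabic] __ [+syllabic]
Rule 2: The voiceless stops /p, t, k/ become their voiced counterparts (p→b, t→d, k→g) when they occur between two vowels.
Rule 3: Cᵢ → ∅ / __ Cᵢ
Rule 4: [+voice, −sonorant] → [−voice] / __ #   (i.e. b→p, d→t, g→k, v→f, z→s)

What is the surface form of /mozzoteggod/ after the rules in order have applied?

mozodegot

Rule 1 (intervocalic h-deletion): no segment meets the environment; /mozzoteggod/ is unchanged.
Rule 2 (intervocalic voicing): /t/ is a voiceless stop between vowels /o/ and /e/, so it voices to [d]. /mozzoteggod/ → mozzodeggod.
Rule 3 (degemination): /zz/ is a geminate; the first /z/ deletes. /gg/ is a geminate; the first /g/ deletes. /mozzodeggod/ → mozodegod.
Rule 4 (final devoicing): /d/ is a voiced obstruent in word-final position, so it devoices to [t]. /mozodegod/ → mozodegot.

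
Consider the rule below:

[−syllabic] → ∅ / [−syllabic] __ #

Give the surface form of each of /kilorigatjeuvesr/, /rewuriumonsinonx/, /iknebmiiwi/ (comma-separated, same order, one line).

kilorigatjeuves, rewuriumonsinon, iknebmiiwi

/kilorigatjeuvesr/: /r/ is the second consonant of a word-final cluster /sr/, so it deletes. → [kilorigatjeuves].
/rewuriumonsinonx/: /x/ is the second consonant of a word-final cluster /nx/, so it deletes. → [rewuriumonsinon].
/iknebmiiwi/: the rule's environment is not met; surfaces unchanged as [iknebmiiwi].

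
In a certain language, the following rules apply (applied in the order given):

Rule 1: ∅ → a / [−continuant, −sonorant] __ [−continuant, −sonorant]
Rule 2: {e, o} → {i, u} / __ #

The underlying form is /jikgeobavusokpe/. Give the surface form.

jikageobavusokapi

Rule 1 (stop-cluster a-epenthesis): /k/ and /g/ form a stop–stop cluster, so [a] is inserted between them. /k/ and /p/ form a stop–stop cluster, so [a] is inserted between them. /jikgeobavusokpe/ → jikageobavusokape.
Rule 2 (final vowel raising): /e/ is a mid vowel in word-final position, so it raises to [i]. /jikageobavusokape/ → jikageobavusokapi.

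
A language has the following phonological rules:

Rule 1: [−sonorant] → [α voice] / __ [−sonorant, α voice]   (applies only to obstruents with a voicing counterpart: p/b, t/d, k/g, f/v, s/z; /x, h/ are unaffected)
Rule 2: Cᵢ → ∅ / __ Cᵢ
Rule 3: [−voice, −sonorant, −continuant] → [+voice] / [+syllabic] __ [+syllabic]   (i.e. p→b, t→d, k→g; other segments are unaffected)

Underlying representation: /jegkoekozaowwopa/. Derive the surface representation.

Rule 1 (regressive voicing assimilation): /g/ precedes the voiceless obstruent /k/, so it devoices to [k] by assimilation. /jegkoekozaowwopa/ → jekkoekozaowwopa.
Rule 2 (degemination): /kk/ is a geminate; the first /k/ deletes. /ww/ is a geminate; the first /w/ deletes. /jekkoekozaowwopa/ → jekoekozaowopa.
Rule 3 (intervocalic voicing): /k/ is a voiceless stop between vowels /e/ and /o/, so it voices to [g]. /k/ is a voiceless stop between vowels /e/ and /o/, so it voices to [g]. /p/ is a voiceless stop between vowels /o/ and /a/, so it voices to [b]. /jekoekozaowopa/ → jegoegozaowoba.

jegoegozaowoba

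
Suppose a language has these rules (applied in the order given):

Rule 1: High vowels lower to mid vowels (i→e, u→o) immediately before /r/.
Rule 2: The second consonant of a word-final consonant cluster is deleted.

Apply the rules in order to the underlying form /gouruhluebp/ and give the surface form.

gooruhlueb

Rule 1 (pre-rhotic lowering): /u/ is a high vowel immediately before /r/, so it lowers to [o]. /gouruhluebp/ → gooruhluebp.
Rule 2 (final cluster simplification): /p/ is the second consonant of a word-final cluster /bp/, so it deletes. /gooruhluebp/ → gooruhlueb.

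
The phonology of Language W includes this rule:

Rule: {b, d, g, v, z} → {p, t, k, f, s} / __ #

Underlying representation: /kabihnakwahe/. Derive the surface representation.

No segment of /kabihnakwahe/ meets the structural description of the rule, so the form surfaces unchanged.

kabihnakwahe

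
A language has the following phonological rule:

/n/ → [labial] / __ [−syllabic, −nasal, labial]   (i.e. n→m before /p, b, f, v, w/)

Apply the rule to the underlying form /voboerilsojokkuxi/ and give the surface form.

No segment of /voboerilsojokkuxi/ meets the structural description of the rule, so the form surfaces unchanged.

voboerilsojokkuxi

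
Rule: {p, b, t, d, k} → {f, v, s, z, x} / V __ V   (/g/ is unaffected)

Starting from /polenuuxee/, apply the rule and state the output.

polenuuxee

No segment of /polenuuxee/ meets the structural description of the rule, so the form surfaces unchanged.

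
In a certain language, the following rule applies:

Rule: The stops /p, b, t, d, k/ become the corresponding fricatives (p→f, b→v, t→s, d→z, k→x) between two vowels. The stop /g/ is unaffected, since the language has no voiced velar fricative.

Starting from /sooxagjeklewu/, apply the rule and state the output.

sooxagjeklewu

No segment of /sooxagjeklewu/ meets the structural description of the rule, so the form surfaces unchanged.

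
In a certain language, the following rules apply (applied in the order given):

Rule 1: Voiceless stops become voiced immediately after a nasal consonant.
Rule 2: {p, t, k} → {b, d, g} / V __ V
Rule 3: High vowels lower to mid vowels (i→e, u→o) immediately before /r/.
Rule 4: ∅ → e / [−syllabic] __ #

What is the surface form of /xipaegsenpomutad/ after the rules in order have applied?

Rule 1 (post-nasal voicing): /p/ is a voiceless stop immediately after the nasal /n/, so it voices to [b]. /xipaegsenpomutad/ → xipaegsenbomutad.
Rule 2 (intervocalic voicing): /p/ is a voiceless stop between vowels /i/ and /a/, so it voices to [b]. /t/ is a voiceless stop between vowels /u/ and /a/, so it voices to [d]. /xipaegsenbomutad/ → xibaegsenbomudad.
Rule 3 (pre-rhotic lowering): no segment meets the environment; /xibaegsenbomudad/ is unchanged.
Rule 4 (final e-epenthesis): the form ends in the consonant /d/, so [e] is inserted word-finally. /xibaegsenbomudad/ → xibaegsenbomudade.

xibaegsenbomudade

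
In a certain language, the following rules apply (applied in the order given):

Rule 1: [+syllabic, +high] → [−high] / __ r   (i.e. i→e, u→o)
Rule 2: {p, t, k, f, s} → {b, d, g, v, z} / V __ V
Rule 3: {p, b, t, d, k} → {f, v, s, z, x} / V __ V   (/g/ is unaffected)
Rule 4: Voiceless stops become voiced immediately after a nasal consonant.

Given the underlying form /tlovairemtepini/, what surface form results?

Rule 1 (pre-rhotic lowering): /i/ is a high vowel immediately before /r/, so it lowers to [e]. /tlovairemtepini/ → tlovaeremtepini.
Rule 2 (intervocalic voicing): /p/ is a voiceless obstruent between vowels /e/ and /i/, so it voices to [b]. /tlovaeremtepini/ → tlovaeremtebini.
Rule 3 (intervocalic spirantization): /b/ is a stop between vowels /e/ and /i/, so it spirantizes to the fricative [v]. /tlovaeremtebini/ → tlovaeremtevini.
Rule 4 (post-nasal voicing): /t/ is a voiceless stop immediately after the nasal /m/, so it voices to [d]. /tlovaeremtevini/ → tlovaeremdevini.

tlovaeremdevini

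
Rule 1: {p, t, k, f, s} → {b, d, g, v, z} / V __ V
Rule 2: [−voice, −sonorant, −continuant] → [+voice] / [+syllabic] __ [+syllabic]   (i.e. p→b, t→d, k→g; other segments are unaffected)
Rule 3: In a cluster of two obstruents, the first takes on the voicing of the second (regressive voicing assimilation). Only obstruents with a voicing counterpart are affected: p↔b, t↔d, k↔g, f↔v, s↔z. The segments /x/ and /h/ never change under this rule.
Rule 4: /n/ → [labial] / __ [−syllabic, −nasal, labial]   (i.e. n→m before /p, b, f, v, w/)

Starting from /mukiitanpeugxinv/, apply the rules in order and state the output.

mugiidampeukximv

Rule 1 (intervocalic voicing): /k/ is a voiceless obstruent between vowels /u/ and /i/, so it voices to [g]. /t/ is a voiceless obstruent between vowels /i/ and /a/, so it voices to [d]. /mukiitanpeugxinv/ → mugiidanpeugxinv.
Rule 2 (intervocalic voicing): no segment meets the environment; /mugiidanpeugxinv/ is unchanged.
Rule 3 (regressive voicing assimilation): /g/ precedes the voiceless obstruent /x/, so it devoices to [k] by assimilation. /mugiidanpeugxinv/ → mugiidanpeukxinv.
Rule 4 (nasal place assimilation): /n/ precedes the labial consonant /p/, so it assimilates in place to [m]. /n/ precedes the labial consonant /v/, so it assimilates in place to [m]. /mugiidanpeukxinv/ → mugiidampeukximv.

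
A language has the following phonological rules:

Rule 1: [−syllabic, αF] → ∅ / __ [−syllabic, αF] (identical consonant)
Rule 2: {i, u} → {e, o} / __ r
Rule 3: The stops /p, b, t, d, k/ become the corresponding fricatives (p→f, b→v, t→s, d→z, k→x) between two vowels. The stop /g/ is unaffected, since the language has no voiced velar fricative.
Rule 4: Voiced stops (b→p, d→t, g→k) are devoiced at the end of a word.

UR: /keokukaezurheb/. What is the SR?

Rule 1 (degemination): no segment meets the environment; /keokukaezurheb/ is unchanged.
Rule 2 (pre-rhotic lowering): /u/ is a high vowel immediately before /r/, so it lowers to [o]. /keokukaezurheb/ → keokukaezorheb.
Rule 3 (intervocalic spirantization): /k/ is a stop between vowels /o/ and /u/, so it spirantizes to the fricative [x]. /k/ is a stop between vowels /u/ and /a/, so it spirantizes to the fricative [x]. /keokukaezorheb/ → keoxuxaezorheb.
Rule 4 (final devoicing): /b/ is a voiced stop in word-final position, so it devoices to [p]. /keoxuxaezorheb/ → keoxuxaezorhep.

keoxuxaezorhep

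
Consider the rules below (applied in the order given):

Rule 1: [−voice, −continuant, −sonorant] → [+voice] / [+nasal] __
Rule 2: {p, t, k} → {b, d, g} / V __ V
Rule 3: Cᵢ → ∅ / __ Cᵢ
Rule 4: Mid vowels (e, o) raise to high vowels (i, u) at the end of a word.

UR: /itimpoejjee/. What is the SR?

Rule 1 (post-nasal voicing): /p/ is a voiceless stop immediately after the nasal /m/, so it voices to [b]. /itimpoejjee/ → itimboejjee.
Rule 2 (intervocalic voicing): /t/ is a voiceless stop between vowels /i/ and /i/, so it voices to [d]. /itimboejjee/ → idimboejjee.
Rule 3 (degemination): /jj/ is a geminate; the first /j/ deletes. /idimboejjee/ → idimboejee.
Rule 4 (final vowel raising): /e/ is a mid vowel in word-final position, so it raises to [i]. /idimboejee/ → idimboejei.

idimboejei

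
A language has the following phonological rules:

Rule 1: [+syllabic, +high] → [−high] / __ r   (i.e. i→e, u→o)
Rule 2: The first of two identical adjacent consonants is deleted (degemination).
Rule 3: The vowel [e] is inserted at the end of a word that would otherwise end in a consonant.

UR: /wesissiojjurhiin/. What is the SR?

wesisiojorhiine

Rule 1 (pre-rhotic lowering): /u/ is a high vowel immediately before /r/, so it lowers to [o]. /wesissiojjurhiin/ → wesissiojjorhiin.
Rule 2 (degemination): /ss/ is a geminate; the first /s/ deletes. /jj/ is a geminate; the first /j/ deletes. /wesissiojjorhiin/ → wesisiojorhiin.
Rule 3 (final e-epenthesis): the form ends in the consonant /n/, so [e] is inserted word-finally. /wesisiojorhiin/ → wesisiojorhiine.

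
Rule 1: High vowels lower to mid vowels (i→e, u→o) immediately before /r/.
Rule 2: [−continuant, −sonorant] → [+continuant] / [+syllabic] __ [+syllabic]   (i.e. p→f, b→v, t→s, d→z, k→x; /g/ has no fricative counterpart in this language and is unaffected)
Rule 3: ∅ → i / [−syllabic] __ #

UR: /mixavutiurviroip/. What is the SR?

Rule 1 (pre-rhotic lowering): /u/ is a high vowel immediately before /r/, so it lowers to [o]. /i/ is a high vowel immediately before /r/, so it lowers to [e]. /mixavutiurviroip/ → mixavutiorveroip.
Rule 2 (intervocalic spirantization): /t/ is a stop between vowels /u/ and /i/, so it spirantizes to the fricative [s]. /mixavutiorveroip/ → mixavusiorveroip.
Rule 3 (final i-epenthesis): the form ends in the consonant /p/, so [i] is inserted word-finally. /mixavusiorveroip/ → mixavusiorveroipi.

mixavusiorveroipi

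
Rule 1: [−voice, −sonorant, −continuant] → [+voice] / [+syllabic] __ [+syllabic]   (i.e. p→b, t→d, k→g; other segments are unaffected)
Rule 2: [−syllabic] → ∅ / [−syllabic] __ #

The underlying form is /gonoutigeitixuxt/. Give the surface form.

Rule 1 (intervocalic voicing): /t/ is a voiceless stop between vowels /u/ and /i/, so it voices to [d]. /t/ is a voiceless stop between vowels /i/ and /i/, so it voices to [d]. /gonoutigeitixuxt/ → gonoudigeidixuxt.
Rule 2 (final cluster simplification): /t/ is the second consonant of a word-final cluster /xt/, so it deletes. /gonoudigeidixuxt/ → gonoudigeidixux.

gonoudigeidixux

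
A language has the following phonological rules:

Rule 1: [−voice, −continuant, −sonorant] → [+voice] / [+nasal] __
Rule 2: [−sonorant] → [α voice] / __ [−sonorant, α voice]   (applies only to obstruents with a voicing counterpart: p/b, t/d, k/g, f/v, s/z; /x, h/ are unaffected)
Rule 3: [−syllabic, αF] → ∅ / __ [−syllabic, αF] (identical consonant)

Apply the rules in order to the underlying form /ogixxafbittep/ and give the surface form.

ogixavbitep

Rule 1 (post-nasal voicing): no segment meets the environment; /ogixxafbittep/ is unchanged.
Rule 2 (regressive voicing assimilation): /f/ precedes the voiced obstruent /b/, so it voices to [v] by assimilation. /ogixxafbittep/ → ogixxavbittep.
Rule 3 (degemination): /xx/ is a geminate; the first /x/ deletes. /tt/ is a geminate; the first /t/ deletes. /ogixxavbittep/ → ogixavbitep.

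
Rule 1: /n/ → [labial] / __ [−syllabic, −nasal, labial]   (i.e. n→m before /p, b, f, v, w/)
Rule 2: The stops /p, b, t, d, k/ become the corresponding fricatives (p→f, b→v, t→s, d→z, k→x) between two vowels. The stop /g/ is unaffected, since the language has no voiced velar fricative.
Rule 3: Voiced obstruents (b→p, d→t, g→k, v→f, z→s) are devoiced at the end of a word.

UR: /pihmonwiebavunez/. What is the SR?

Rule 1 (nasal place assimilation): /n/ precedes the labial consonant /w/, so it assimilates in place to [m]. /pihmonwiebavunez/ → pihmomwiebavunez.
Rule 2 (intervocalic spirantization): /b/ is a stop between vowels /e/ and /a/, so it spirantizes to the fricative [v]. /pihmomwiebavunez/ → pihmomwievavunez.
Rule 3 (final devoicing): /z/ is a voiced obstruent in word-final position, so it devoices to [s]. /pihmomwievavunez/ → pihmomwievavunes.

pihmomwievavunes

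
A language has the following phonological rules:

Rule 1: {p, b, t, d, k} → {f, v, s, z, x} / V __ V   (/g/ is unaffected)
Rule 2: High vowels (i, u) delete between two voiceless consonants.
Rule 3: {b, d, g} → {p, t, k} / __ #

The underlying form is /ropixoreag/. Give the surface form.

Rule 1 (intervocalic spirantization): /p/ is a stop between vowels /o/ and /i/, so it spirantizes to the fricative [f]. /ropixoreag/ → rofixoreag.
Rule 2 (high vowel syncope): /i/ is a high vowel flanked by voiceless consonants /f/ and /x/, so it deletes. /rofixoreag/ → rofxoreag.
Rule 3 (final devoicing): /g/ is a voiced stop in word-final position, so it devoices to [k]. /rofxoreag/ → rofxoreak.

rofxoreak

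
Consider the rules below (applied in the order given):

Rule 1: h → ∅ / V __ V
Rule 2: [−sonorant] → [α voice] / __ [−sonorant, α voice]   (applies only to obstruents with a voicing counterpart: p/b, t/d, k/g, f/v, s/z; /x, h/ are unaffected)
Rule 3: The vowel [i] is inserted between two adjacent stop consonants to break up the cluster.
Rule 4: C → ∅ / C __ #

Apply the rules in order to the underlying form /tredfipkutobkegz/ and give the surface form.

tretfipikutopikeg

Rule 1 (intervocalic h-deletion): no segment meets the environment; /tredfipkutobkegz/ is unchanged.
Rule 2 (regressive voicing assimilation): /d/ precedes the voiceless obstruent /f/, so it devoices to [t] by assimilation. /b/ precedes the voiceless obstruent /k/, so it devoices to [p] by assimilation. /tredfipkutobkegz/ → tretfipkutopkegz.
Rule 3 (stop-cluster i-epenthesis): /p/ and /k/ form a stop–stop cluster, so [i] is inserted between them. /p/ and /k/ form a stop–stop cluster, so [i] is inserted between them. /tretfipkutopkegz/ → tretfipikutopikegz.
Rule 4 (final cluster simplification): /z/ is the second consonant of a word-final cluster /gz/, so it deletes. /tretfipikutopikegz/ → tretfipikutopikeg.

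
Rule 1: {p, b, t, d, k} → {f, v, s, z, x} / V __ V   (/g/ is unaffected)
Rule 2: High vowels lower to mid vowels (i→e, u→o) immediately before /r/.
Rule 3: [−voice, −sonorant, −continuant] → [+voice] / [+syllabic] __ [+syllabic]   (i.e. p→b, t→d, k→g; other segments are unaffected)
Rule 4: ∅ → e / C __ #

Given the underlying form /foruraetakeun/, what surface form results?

fororaesaxeune

Rule 1 (intervocalic spirantization): /t/ is a stop between vowels /e/ and /a/, so it spirantizes to the fricative [s]. /k/ is a stop between vowels /a/ and /e/, so it spirantizes to the fricative [x]. /foruraetakeun/ → foruraesaxeun.
Rule 2 (pre-rhotic lowering): /u/ is a high vowel immediately before /r/, so it lowers to [o]. /foruraesaxeun/ → fororaesaxeun.
Rule 3 (intervocalic voicing): no segment meets the environment; /fororaesaxeun/ is unchanged.
Rule 4 (final e-epenthesis): the form ends in the consonant /n/, so [e] is inserted word-finally. /fororaesaxeun/ → fororaesaxeune.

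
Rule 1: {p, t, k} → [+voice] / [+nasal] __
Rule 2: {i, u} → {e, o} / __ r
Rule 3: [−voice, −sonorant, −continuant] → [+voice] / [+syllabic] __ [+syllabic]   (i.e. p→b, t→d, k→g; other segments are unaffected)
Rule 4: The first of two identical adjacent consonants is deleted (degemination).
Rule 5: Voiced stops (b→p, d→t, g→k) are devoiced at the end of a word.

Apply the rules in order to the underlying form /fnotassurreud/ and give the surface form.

fnodasoreut

Rule 1 (post-nasal voicing): no segment meets the environment; /fnotassurreud/ is unchanged.
Rule 2 (pre-rhotic lowering): /u/ is a high vowel immediately before /r/, so it lowers to [o]. /fnotassurreud/ → fnotassorreud.
Rule 3 (intervocalic voicing): /t/ is a voiceless stop between vowels /o/ and /a/, so it voices to [d]. /fnotassorreud/ → fnodassorreud.
Rule 4 (degemination): /ss/ is a geminate; the first /s/ deletes. /rr/ is a geminate; the first /r/ deletes. /fnodassorreud/ → fnodasoreud.
Rule 5 (final devoicing): /d/ is a voiced stop in word-final position, so it devoices to [t]. /fnodasoreud/ → fnodasoreut.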